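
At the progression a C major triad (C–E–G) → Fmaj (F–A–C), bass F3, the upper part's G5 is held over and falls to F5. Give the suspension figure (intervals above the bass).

9–8 suspension.

At the second chord the bass is F3. The suspended G5 lies a ninth above the bass; after resolving down by step to F5, the interval above the bass becomes an octave.
Suspension figures are named by those two intervals: 9–8.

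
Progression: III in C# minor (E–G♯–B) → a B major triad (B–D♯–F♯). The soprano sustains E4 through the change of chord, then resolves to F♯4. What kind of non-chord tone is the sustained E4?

E4 is a retardation.

The harmony at that moment is B major triad (B, D♯, F♯); E4 is not a chord tone.
It is held over (the same pitch as the preceding E4) and left by step up to F♯4.
Held over from the previous chord and resolving up by step — a retardation.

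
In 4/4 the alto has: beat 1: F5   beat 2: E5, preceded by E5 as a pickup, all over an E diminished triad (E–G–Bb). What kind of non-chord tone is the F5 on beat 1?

Upper neighbor tone.

The harmony at that moment is E diminished triad (E, G, Bb); F5 is not a chord tone.
It is approached by step up from E5 and left by step down to E5.
Step away and step back to the same note — a neighbor tone (upper neighbor).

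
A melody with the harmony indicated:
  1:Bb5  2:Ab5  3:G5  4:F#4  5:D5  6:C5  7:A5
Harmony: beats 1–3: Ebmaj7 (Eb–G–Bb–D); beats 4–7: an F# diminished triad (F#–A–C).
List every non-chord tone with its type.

Ab5 (beat 2) — passing tone; D5 (beat 5) — appoggiatura.

The harmony at that moment is Eb major seventh chord (Eb, G, Bb, D); Ab5 is not a chord tone.
It is approached by step down from Bb5 and left by step down to G5.
Step in, step out in the same direction — a passing tone.
The harmony at that moment is F# diminished triad (F#, A, C); D5 is not a chord tone.
It is approached by leap up from F#4 and left by step down to C5.
Leap in, step out — an appoggiatura.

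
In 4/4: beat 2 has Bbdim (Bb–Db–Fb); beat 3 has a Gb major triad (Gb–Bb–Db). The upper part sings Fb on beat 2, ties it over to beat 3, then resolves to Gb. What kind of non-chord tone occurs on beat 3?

Retardation.

The harmony at that moment is Gb major triad (Gb, Bb, Db); Fb is not a chord tone.
It is held over (the same pitch as the preceding Fb) and left by step up to Gb.
Held over from the previous chord and resolving up by step — a retardation.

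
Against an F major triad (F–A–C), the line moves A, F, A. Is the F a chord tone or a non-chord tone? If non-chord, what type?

F major triad contains F, A, C; F is the root, so it is a chord tone.

Chord tone (the root of F major triad).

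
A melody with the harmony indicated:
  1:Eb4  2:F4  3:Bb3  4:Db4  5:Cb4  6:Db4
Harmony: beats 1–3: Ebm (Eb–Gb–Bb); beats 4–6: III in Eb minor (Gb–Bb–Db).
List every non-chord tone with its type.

The harmony at that moment is Eb minor triad (Eb, Gb, Bb); F4 is not a chord tone.
It is approached by step up from Eb4 and left by leap down to Bb3.
Step in, leap out — an escape tone.
The harmony at that moment is Gb major triad (Gb, Bb, Db); Cb4 is not a chord tone.
It is approached by step down from Db4 and left by step up to Db4.
Step away and step back to the same note — a neighbor tone (lower neighbor).

F4 (beat 2) — escape tone; Cb4 (beat 5) — neighbor tone.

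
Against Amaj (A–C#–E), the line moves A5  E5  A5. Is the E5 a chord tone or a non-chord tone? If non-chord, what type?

A major triad contains A, C#, E; E is the fifth, so it is a chord tone.

Chord tone (the fifth of A major triad).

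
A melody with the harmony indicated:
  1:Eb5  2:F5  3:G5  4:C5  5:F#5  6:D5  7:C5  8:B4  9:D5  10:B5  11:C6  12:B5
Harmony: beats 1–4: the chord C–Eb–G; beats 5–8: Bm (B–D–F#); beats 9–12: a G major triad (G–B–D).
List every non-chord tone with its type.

The harmony at that moment is C minor triad (C, Eb, G); F5 is not a chord tone.
It is approached by step up from Eb5 and left by step up to G5.
Step in, step out in the same direction — a passing tone.
The harmony at that moment is B minor triad (B, D, F#); C5 is not a chord tone.
It is approached by step down from D5 and left by step down to B4.
Step in, step out in the same direction — a passing tone.
The harmony at that moment is G major triad (G, B, D); C6 is not a chord tone.
It is approached by step up from B5 and left by step down to B5.
Step away and step back to the same note — a neighbor tone (upper neighbor).

F5 (beat 2) — passing tone; C5 (beat 7) — passing tone; C6 (beat 11) — neighbor tone.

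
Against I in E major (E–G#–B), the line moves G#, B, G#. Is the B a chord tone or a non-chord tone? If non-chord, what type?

Chord tone (the fifth of E major triad).

E major triad contains E, G#, B; B is the fifth, so it is a chord tone.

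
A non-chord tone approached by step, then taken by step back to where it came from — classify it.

Neighbor tone.

Approach: by step. Departure: by step in the opposite direction, back to the starting pitch.
Stepwise on both sides but reversing to return to the same chord tone — a neighbor tone. (Had it continued onward in the same direction it would be a passing tone instead.)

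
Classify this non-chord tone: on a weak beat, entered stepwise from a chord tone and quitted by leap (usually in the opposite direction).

Approach: by step. Departure: by leap. Metric position: weak.
Step in, leap out, from a weak position — an escape tone (échappée). (It is the mirror image of the appoggiatura, which leaps in and steps out on a strong beat.)

Escape tone.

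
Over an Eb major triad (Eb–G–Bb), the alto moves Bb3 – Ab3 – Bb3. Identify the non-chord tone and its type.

Ab3 is a neighbor tone.

The harmony at that moment is Eb major triad (Eb, G, Bb); Ab3 is not a chord tone.
It is approached by step down from Bb3 and left by step up to Bb3.
Step away and step back to the same note — a neighbor tone (lower neighbor).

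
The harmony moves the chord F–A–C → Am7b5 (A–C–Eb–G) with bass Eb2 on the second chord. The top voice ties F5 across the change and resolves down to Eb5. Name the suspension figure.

At the second chord the bass is Eb2. The suspended F5 lies a ninth above the bass; after resolving down by step to Eb5, the interval above the bass becomes an octave.
Suspension figures are named by those two intervals: 9–8.

9–8 suspension.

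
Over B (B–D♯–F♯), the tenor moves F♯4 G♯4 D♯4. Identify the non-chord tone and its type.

The harmony at that moment is B major triad (B, D♯, F♯); G♯4 is not a chord tone.
It is approached by step up from F♯4 and left by leap down to D♯4.
Step in, leap out — an escape tone.

G♯4 is an escape tone.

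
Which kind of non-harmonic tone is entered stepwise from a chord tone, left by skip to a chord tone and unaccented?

Approach: by step. Departure: by leap. Metric position: weak.
Step in, leap out, from a weak position — an escape tone (échappée). (It is the mirror image of the appoggiatura, which leaps in and steps out on a strong beat.)

Escape tone.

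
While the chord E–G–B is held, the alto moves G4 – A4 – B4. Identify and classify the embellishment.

A4 is a passing tone.

The harmony at that moment is E minor triad (E, G, B); A4 is not a chord tone.
It is approached by step up from G4 and left by step up to B4.
Step in, step out in the same direction — a passing tone.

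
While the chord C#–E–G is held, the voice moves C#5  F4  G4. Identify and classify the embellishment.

The harmony at that moment is C# diminished triad (C#, E, G); F4 is not a chord tone.
It is approached by leap down from C#5 and left by step up to G4.
Leap in, step out — an appoggiatura.

F4 is an appoggiatura.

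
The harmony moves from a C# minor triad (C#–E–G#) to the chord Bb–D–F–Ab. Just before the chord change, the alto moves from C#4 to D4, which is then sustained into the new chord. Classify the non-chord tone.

The harmony at that moment is C# minor triad (C#, E, G#); D4 is not a chord tone.
It is approached by step up from C#4 and then sustained as the same pitch into the next harmony.
Arriving early and becoming a chord tone when the harmony changes — an anticipation.

D4 is an anticipation.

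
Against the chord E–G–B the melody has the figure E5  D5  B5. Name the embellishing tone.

The harmony at that moment is E minor triad (E, G, B); D5 is not a chord tone.
It is approached by step down from E5 and left by leap up to B5.
Step in, leap out — an escape tone.

D5 is an escape tone.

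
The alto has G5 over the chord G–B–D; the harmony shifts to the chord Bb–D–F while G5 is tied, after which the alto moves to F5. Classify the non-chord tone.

G5 is a suspension.

The harmony at that moment is Bb major triad (Bb, D, F); G5 is not a chord tone.
It is held over (the same pitch as the preceding G5) and left by step down to F5.
Held over from the previous chord and resolving down by step — a suspension.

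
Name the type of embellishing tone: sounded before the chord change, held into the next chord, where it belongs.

Approach: ahead of the chord change (typically by step), so it is dissonant against the current harmony. Departure: none — the same pitch is restated or held and is a chord tone of the new harmony.
Dissonant first, consonant once the harmony catches up: the note simply arrives early — an anticipation. (The reverse timing, consonant first and dissonant after the change, would be a suspension or retardation.)

Anticipation.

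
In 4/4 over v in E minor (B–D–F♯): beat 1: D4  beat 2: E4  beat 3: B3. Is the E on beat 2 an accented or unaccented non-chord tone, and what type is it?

The harmony at that moment is B minor triad (B, D, F♯); E4 is not a chord tone.
It is approached by step up from D4 and left by leap down to B3.
Step in, leap out — an escape tone.
It falls on a weak beat, so it is unaccented.

Unaccented escape tone.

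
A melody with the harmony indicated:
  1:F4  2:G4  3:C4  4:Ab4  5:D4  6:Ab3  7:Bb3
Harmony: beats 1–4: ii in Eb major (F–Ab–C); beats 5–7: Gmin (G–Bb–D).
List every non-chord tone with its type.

G4 (beat 2) — escape tone; Ab3 (beat 6) — appoggiatura.

The harmony at that moment is F minor triad (F, Ab, C); G4 is not a chord tone.
It is approached by step up from F4 and left by leap down to C4.
Step in, leap out — an escape tone.
The harmony at that moment is G minor triad (G, Bb, D); Ab3 is not a chord tone.
It is approached by leap down from D4 and left by step up to Bb3.
Leap in, step out — an appoggiatura.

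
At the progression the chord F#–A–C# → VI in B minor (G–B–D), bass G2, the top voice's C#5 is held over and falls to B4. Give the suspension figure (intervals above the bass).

4–3 suspension.

At the second chord the bass is G2. The suspended C#5 lies a fourth above the bass; after resolving down by step to B4, the interval above the bass becomes a third.
Suspension figures are named by those two intervals: 4–3.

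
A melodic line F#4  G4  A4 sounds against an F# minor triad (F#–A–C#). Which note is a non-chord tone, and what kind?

G4 is a passing tone.

The harmony at that moment is F# minor triad (F#, A, C#); G4 is not a chord tone.
It is approached by step up from F#4 and left by step up to A4.
Step in, step out in the same direction — a passing tone.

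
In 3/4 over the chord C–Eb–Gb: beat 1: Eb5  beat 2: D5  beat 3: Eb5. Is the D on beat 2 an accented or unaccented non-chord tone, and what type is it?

The harmony at that moment is C diminished triad (C, Eb, Gb); D5 is not a chord tone.
It is approached by step down from Eb5 and left by step up to Eb5.
Step away and step back to the same note — a neighbor tone (lower neighbor).
It falls on a weak beat, so it is unaccented.

Unaccented neighbor tone.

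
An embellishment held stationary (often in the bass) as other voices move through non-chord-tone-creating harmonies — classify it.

Approach: none. Departure: none — a single pitch is sustained while the chords change around it, passing through harmonies that do not contain it.
No melodic motion at all; the dissonance is created entirely by the moving harmonies against the stationary note — a pedal tone (pedal point).

Pedal tone.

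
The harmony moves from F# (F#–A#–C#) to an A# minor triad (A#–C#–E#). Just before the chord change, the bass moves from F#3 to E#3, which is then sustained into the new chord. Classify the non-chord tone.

The harmony at that moment is F# major triad (F#, A#, C#); E#3 is not a chord tone.
It is approached by step down from F#3 and then sustained as the same pitch into the next harmony.
Arriving early and becoming a chord tone when the harmony changes — an anticipation.

E#3 is an anticipation.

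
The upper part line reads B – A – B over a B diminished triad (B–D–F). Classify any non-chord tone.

The harmony at that moment is B diminished triad (B, D, F); A is not a chord tone.
It is approached by step down from B and left by step up to B.
Step away and step back to the same note — a neighbor tone (lower neighbor).

A is a neighbor tone.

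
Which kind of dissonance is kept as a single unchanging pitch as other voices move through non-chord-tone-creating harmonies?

Pedal tone.

Approach: none. Departure: none — a single pitch is sustained while the chords change around it, passing through harmonies that do not contain it.
No melodic motion at all; the dissonance is created entirely by the moving harmonies against the stationary note — a pedal tone (pedal point).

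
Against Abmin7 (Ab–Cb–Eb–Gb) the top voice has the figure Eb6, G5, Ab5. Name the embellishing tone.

G5 is an appoggiatura.

The harmony at that moment is Ab minor seventh chord (Ab, Cb, Eb, Gb); G5 is not a chord tone.
It is approached by leap down from Eb6 and left by step up to Ab5.
Leap in, step out — an appoggiatura.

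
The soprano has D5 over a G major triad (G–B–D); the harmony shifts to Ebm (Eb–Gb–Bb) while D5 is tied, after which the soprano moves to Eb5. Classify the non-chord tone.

D5 is a retardation.

The harmony at that moment is Eb minor triad (Eb, Gb, Bb); D5 is not a chord tone.
It is held over (the same pitch as the preceding D5) and left by step up to Eb5.
Held over from the previous chord and resolving up by step — a retardation.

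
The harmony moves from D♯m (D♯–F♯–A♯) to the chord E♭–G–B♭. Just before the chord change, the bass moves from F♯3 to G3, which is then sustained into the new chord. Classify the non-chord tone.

G3 is an anticipation.

The harmony at that moment is D♯ minor triad (D♯, F♯, A♯); G3 is not a chord tone.
It is approached by step up from F♯3 and then sustained as the same pitch into the next harmony.
Arriving early and becoming a chord tone when the harmony changes — an anticipation.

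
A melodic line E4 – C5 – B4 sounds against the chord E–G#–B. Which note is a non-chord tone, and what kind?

The harmony at that moment is E major triad (E, G#, B); C5 is not a chord tone.
It is approached by leap up from E4 and left by step down to B4.
Leap in, step out — an appoggiatura.

C5 is an appoggiatura.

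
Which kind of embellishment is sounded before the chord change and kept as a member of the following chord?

Anticipation.

Approach: ahead of the chord change (typically by step), so it is dissonant against the current harmony. Departure: none — the same pitch is restated or held and is a chord tone of the new harmony.
Dissonant first, consonant once the harmony catches up: the note simply arrives early — an anticipation. (The reverse timing, consonant first and dissonant after the change, would be a suspension or retardation.)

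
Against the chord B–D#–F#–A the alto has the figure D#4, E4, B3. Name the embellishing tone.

E4 is an escape tone.

The harmony at that moment is B dominant seventh chord (B, D#, F#, A); E4 is not a chord tone.
It is approached by step up from D#4 and left by leap down to B3.
Step in, leap out — an escape tone.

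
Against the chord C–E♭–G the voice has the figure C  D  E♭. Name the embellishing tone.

D is a passing tone.

The harmony at that moment is C minor triad (C, E♭, G); D is not a chord tone.
It is approached by step up from C and left by step up to E♭.
Step in, step out in the same direction — a passing tone.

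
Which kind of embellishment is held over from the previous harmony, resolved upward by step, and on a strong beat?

Approach: by preparation — the pitch is first a chord tone, then held (tied or repeated) while the harmony changes under it. Departure: up by step. Metric position: strong.
A prepared dissonance that resolves upward by step — a retardation. (The same figure resolving downward would be a suspension.)

Retardation.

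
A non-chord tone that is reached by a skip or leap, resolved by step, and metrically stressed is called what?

Appoggiatura.

Approach: by leap. Departure: by step. Metric position: strong.
Leap in, step out, in a metrically strong position — an appoggiatura. (It is the mirror image of the escape tone, which steps in and leaps out from a weak position.)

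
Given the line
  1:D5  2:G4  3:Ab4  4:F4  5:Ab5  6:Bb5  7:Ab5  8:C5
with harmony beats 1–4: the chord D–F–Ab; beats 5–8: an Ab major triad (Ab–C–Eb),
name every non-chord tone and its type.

The harmony at that moment is D diminished triad (D, F, Ab); G4 is not a chord tone.
It is approached by leap down from D5 and left by step up to Ab4.
Leap in, step out — an appoggiatura.
The harmony at that moment is Ab major triad (Ab, C, Eb); Bb5 is not a chord tone.
It is approached by step up from Ab5 and left by step down to Ab5.
Step away and step back to the same note — a neighbor tone (upper neighbor).

G4 (beat 2) — appoggiatura; Bb5 (beat 6) — neighbor tone.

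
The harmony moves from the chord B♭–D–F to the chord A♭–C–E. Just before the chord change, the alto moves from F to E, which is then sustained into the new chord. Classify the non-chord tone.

The harmony at that moment is B♭ major triad (B♭, D, F); E is not a chord tone.
It is approached by step down from F and then sustained as the same pitch into the next harmony.
Arriving early and becoming a chord tone when the harmony changes — an anticipation.

E is an anticipation.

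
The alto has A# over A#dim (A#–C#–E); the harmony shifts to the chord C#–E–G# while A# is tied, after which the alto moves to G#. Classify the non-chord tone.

A# is a suspension.

The harmony at that moment is C# minor triad (C#, E, G#); A# is not a chord tone.
It is held over (the same pitch as the preceding A#) and left by step down to G#.
Held over from the previous chord and resolving down by step — a suspension.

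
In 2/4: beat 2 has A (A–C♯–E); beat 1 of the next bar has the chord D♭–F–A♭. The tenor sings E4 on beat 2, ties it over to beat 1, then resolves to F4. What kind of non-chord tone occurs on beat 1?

The harmony at that moment is D♭ major triad (D♭, F, A♭); E4 is not a chord tone.
It is held over (the same pitch as the preceding E4) and left by step up to F4.
Held over from the previous chord and resolving up by step — a retardation.

Retardation.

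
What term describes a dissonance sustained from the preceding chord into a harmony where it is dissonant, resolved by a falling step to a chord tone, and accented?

Approach: by preparation — the pitch is first a chord tone, then held (tied or repeated) while the harmony changes under it. Departure: down by step. Metric position: strong.
A prepared dissonance that resolves downward by step — a suspension. (The same figure resolving upward would be a retardation.)

Suspension.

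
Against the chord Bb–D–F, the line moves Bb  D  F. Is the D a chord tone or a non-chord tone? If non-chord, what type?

Bb major triad contains Bb, D, F; D is the third, so it is a chord tone.

Chord tone (the third of Bb major triad).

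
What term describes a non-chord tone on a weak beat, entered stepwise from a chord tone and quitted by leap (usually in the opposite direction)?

Approach: by step. Departure: by leap. Metric position: weak.
Step in, leap out, from a weak position — an escape tone (échappée). (It is the mirror image of the appoggiatura, which leaps in and steps out on a strong beat.)

Escape tone.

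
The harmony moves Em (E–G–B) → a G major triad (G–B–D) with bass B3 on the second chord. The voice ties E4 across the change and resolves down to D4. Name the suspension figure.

4–3 suspension.

At the second chord the bass is B3. The suspended E4 lies a fourth above the bass; after resolving down by step to D4, the interval above the bass becomes a third.
Suspension figures are named by those two intervals: 4–3.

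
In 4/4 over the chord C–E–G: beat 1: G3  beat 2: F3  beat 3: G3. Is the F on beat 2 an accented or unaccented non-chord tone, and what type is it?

The harmony at that moment is C major triad (C, E, G); F3 is not a chord tone.
It is approached by step down from G3 and left by step up to G3.
Step away and step back to the same note — a neighbor tone (lower neighbor).
It falls on a weak beat, so it is unaccented.

Unaccented neighbor tone.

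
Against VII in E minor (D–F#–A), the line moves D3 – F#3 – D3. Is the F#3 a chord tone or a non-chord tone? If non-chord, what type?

D major triad contains D, F#, A; F# is the third, so it is a chord tone.

Chord tone (the third of D major triad).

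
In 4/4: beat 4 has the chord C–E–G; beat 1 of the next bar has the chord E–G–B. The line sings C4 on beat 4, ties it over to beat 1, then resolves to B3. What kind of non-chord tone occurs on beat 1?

The harmony at that moment is E minor triad (E, G, B); C4 is not a chord tone.
It is held over (the same pitch as the preceding C4) and left by step down to B3.
Held over from the previous chord and resolving down by step — a suspension.

Suspension.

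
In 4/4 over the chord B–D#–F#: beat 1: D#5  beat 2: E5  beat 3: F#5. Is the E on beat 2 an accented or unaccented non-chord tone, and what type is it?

Unaccented passing tone.

The harmony at that moment is B major triad (B, D#, F#); E5 is not a chord tone.
It is approached by step up from D#5 and left by step up to F#5.
Step in, step out in the same direction — a passing tone.
It falls on a weak beat, so it is unaccented.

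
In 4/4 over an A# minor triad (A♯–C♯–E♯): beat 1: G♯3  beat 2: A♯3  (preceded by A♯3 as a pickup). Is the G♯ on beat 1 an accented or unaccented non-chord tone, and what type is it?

The harmony at that moment is A♯ minor triad (A♯, C♯, E♯); G♯3 is not a chord tone.
It is approached by step down from A♯3 and left by step up to A♯3.
Step away and step back to the same note — a neighbor tone (lower neighbor).
It falls on the downbeat, so it is accented.

Accented neighbor tone.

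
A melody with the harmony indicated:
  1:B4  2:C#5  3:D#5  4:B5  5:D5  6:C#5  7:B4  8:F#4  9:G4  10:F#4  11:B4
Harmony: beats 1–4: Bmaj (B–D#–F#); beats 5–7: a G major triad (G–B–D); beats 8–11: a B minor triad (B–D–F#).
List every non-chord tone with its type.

The harmony at that moment is B major triad (B, D#, F#); C#5 is not a chord tone.
It is approached by step up from B4 and left by step up to D#5.
Step in, step out in the same direction — a passing tone.
The harmony at that moment is G major triad (G, B, D); C#5 is not a chord tone.
It is approached by step down from D5 and left by step down to B4.
Step in, step out in the same direction — a passing tone.
The harmony at that moment is B minor triad (B, D, F#); G4 is not a chord tone.
It is approached by step up from F#4 and left by step down to F#4.
Step away and step back to the same note — a neighbor tone (upper neighbor).

C#5 (beat 2) — passing tone; C#5 (beat 6) — passing tone; G4 (beat 9) — neighbor tone.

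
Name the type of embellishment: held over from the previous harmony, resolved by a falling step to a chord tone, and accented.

Approach: by preparation — the pitch is first a chord tone, then held (tied or repeated) while the harmony changes under it. Departure: down by step. Metric position: strong.
A prepared dissonance that resolves downward by step — a suspension. (The same figure resolving upward would be a retardation.)

Suspension.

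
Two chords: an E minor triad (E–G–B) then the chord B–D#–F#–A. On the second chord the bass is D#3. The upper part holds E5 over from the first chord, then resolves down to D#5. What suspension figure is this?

9–8 suspension.

At the second chord the bass is D#3. The suspended E5 lies a ninth above the bass; after resolving down by step to D#5, the interval above the bass becomes an octave.
Suspension figures are named by those two intervals: 9–8.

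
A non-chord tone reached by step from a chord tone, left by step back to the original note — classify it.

Approach: by step. Departure: by step in the opposite direction, back to the starting pitch.
Stepwise on both sides but reversing to return to the same chord tone — a neighbor tone. (Had it continued onward in the same direction it would be a passing tone instead.)

Neighbor tone.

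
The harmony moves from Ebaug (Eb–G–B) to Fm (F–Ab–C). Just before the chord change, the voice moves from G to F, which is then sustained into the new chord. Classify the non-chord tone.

F is an anticipation.

The harmony at that moment is Eb augmented triad (Eb, G, B); F is not a chord tone.
It is approached by step down from G and then sustained as the same pitch into the next harmony.
Arriving early and becoming a chord tone when the harmony changes — an anticipation.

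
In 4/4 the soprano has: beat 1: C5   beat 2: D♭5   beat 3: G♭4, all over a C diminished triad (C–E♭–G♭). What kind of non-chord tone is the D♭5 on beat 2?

Escape tone.

The harmony at that moment is C diminished triad (C, E♭, G♭); D♭5 is not a chord tone.
It is approached by step up from C5 and left by leap down to G♭4.
Step in, leap out, on a weak beat — an escape tone.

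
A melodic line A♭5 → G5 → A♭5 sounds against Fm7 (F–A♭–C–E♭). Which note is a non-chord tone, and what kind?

The harmony at that moment is F minor seventh chord (F, A♭, C, E♭); G5 is not a chord tone.
It is approached by step down from A♭5 and left by step up to A♭5.
Step away and step back to the same note — a neighbor tone (lower neighbor).

G5 is a neighbor tone.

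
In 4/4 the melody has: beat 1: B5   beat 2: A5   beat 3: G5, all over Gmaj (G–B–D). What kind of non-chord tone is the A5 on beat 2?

The harmony at that moment is G major triad (G, B, D); A5 is not a chord tone.
It is approached by step down from B5 and left by step down to G5.
Step in, step out in the same direction — a passing tone.

Passing tone.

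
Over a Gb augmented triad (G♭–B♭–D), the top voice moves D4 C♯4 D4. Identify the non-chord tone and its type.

The harmony at that moment is G♭ augmented triad (G♭, B♭, D); C♯4 is not a chord tone.
It is approached by step down from D4 and left by step up to D4.
Step away and step back to the same note — a neighbor tone (lower neighbor).

C♯4 is a neighbor tone.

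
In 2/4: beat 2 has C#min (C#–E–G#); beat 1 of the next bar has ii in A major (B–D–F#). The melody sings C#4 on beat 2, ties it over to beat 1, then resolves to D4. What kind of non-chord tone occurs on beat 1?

Retardation.

The harmony at that moment is B minor triad (B, D, F#); C#4 is not a chord tone.
It is held over (the same pitch as the preceding C#4) and left by step up to D4.
Held over from the previous chord and resolving up by step — a retardation.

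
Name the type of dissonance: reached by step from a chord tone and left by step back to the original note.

Approach: by step. Departure: by step in the opposite direction, back to the starting pitch.
Stepwise on both sides but reversing to return to the same chord tone — a neighbor tone. (Had it continued onward in the same direction it would be a passing tone instead.)

Neighbor tone.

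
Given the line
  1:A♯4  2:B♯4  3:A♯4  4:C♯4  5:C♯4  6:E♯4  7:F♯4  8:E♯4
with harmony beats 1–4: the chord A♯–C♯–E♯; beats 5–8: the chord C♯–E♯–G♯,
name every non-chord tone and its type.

The harmony at that moment is A♯ minor triad (A♯, C♯, E♯); B♯4 is not a chord tone.
It is approached by step up from A♯4 and left by step down to A♯4.
Step away and step back to the same note — a neighbor tone (upper neighbor).
The harmony at that moment is C♯ major triad (C♯, E♯, G♯); F♯4 is not a chord tone.
It is approached by step up from E♯4 and left by step down to E♯4.
Step away and step back to the same note — a neighbor tone (upper neighbor).

B♯4 (beat 2) — neighbor tone; F♯4 (beat 7) — neighbor tone.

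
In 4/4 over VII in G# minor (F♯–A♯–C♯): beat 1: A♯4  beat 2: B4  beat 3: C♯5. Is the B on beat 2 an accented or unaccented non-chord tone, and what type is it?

Unaccented passing tone.

The harmony at that moment is F♯ major triad (F♯, A♯, C♯); B4 is not a chord tone.
It is approached by step up from A♯4 and left by step up to C♯5.
Step in, step out in the same direction — a passing tone.
It falls on a weak beat, so it is unaccented.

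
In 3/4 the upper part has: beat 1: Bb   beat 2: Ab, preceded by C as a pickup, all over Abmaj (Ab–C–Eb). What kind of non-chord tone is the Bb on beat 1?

The harmony at that moment is Ab major triad (Ab, C, Eb); Bb is not a chord tone.
It is approached by step down from C and left by step down to Ab.
Step in, step out in the same direction — a passing tone.

Passing tone.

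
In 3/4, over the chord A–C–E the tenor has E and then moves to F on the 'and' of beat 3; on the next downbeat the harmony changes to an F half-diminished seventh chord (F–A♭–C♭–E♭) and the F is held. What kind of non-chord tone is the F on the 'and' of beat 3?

Anticipation.

The harmony at that moment is A minor triad (A, C, E); F is not a chord tone.
It is approached by step up from E and then sustained as the same pitch into the next harmony.
Arriving early and becoming a chord tone when the harmony changes — an anticipation.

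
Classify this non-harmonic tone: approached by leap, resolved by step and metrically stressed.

Approach: by leap. Departure: by step. Metric position: strong.
Leap in, step out, in a metrically strong position — an appoggiatura. (It is the mirror image of the escape tone, which steps in and leaps out from a weak position.)

Appoggiatura.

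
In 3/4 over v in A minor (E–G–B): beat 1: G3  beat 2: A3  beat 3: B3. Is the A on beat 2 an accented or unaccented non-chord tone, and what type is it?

Unaccented passing tone.

The harmony at that moment is E minor triad (E, G, B); A3 is not a chord tone.
It is approached by step up from G3 and left by step up to B3.
Step in, step out in the same direction — a passing tone.
It falls on a weak beat, so it is unaccented.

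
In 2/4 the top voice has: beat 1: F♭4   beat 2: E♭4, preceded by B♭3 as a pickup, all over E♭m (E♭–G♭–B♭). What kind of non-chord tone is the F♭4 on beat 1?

The harmony at that moment is E♭ minor triad (E♭, G♭, B♭); F♭4 is not a chord tone.
It is approached by leap up from B♭3 and left by step down to E♭4.
Leap in, step out, metrically accented — an appoggiatura.

Appoggiatura.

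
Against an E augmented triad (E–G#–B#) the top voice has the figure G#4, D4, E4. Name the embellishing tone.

D4 is an appoggiatura.

The harmony at that moment is E augmented triad (E, G#, B#); D4 is not a chord tone.
It is approached by leap down from G#4 and left by step up to E4.
Leap in, step out — an appoggiatura.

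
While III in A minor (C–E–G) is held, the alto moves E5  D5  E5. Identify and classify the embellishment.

D5 is a neighbor tone.

The harmony at that moment is C major triad (C, E, G); D5 is not a chord tone.
It is approached by step down from E5 and left by step up to E5.
Step away and step back to the same note — a neighbor tone (lower neighbor).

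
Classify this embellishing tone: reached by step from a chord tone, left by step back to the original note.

Approach: by step. Departure: by step in the opposite direction, back to the starting pitch.
Stepwise on both sides but reversing to return to the same chord tone — a neighbor tone. (Had it continued onward in the same direction it would be a passing tone instead.)

Neighbor tone.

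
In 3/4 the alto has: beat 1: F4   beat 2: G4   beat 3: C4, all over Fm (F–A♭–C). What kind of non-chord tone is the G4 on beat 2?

The harmony at that moment is F minor triad (F, A♭, C); G4 is not a chord tone.
It is approached by step up from F4 and left by leap down to C4.
Step in, leap out, on a weak beat — an escape tone.

Escape tone.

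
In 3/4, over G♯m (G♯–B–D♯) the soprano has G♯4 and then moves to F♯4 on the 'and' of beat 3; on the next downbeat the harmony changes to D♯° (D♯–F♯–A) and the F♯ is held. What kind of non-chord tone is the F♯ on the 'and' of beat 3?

The harmony at that moment is G♯ minor triad (G♯, B, D♯); F♯4 is not a chord tone.
It is approached by step down from G♯4 and then sustained as the same pitch into the next harmony.
Arriving early and becoming a chord tone when the harmony changes — an anticipation.

Anticipation.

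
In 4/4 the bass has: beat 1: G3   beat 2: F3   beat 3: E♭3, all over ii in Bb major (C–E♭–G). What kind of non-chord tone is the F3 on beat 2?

Passing tone.

The harmony at that moment is C minor triad (C, E♭, G); F3 is not a chord tone.
It is approached by step down from G3 and left by step down to E♭3.
Step in, step out in the same direction — a passing tone.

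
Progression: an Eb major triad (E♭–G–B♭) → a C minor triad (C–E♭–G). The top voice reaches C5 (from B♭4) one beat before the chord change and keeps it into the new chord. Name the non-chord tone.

C5 is an anticipation.

The harmony at that moment is E♭ major triad (E♭, G, B♭); C5 is not a chord tone.
It is approached by step up from B♭4 and then sustained as the same pitch into the next harmony.
Arriving early and becoming a chord tone when the harmony changes — an anticipation.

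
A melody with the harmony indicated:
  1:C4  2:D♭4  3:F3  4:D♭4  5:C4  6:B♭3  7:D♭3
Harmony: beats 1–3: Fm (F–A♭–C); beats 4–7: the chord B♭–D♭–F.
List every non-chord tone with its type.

D♭4 (beat 2) — escape tone; C4 (beat 5) — passing tone.

The harmony at that moment is F minor triad (F, A♭, C); D♭4 is not a chord tone.
It is approached by step up from C4 and left by leap down to F3.
Step in, leap out — an escape tone.
The harmony at that moment is B♭ minor triad (B♭, D♭, F); C4 is not a chord tone.
It is approached by step down from D♭4 and left by step down to B♭3.
Step in, step out in the same direction — a passing tone.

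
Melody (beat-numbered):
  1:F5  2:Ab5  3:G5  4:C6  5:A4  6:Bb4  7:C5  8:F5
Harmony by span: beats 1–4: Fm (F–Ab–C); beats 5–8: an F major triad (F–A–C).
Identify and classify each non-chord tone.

G5 (beat 3) — escape tone; Bb4 (beat 6) — passing tone.

The harmony at that moment is F minor triad (F, Ab, C); G5 is not a chord tone.
It is approached by step down from Ab5 and left by leap up to C6.
Step in, leap out — an escape tone.
The harmony at that moment is F major triad (F, A, C); Bb4 is not a chord tone.
It is approached by step up from A4 and left by step up to C5.
Step in, step out in the same direction — a passing tone.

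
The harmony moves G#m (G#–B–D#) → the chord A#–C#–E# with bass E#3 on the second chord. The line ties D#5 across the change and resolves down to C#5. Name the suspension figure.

7–6 suspension.

At the second chord the bass is E#3. The suspended D#5 lies a seventh above the bass; after resolving down by step to C#5, the interval above the bass becomes a sixth.
Suspension figures are named by those two intervals: 7–6.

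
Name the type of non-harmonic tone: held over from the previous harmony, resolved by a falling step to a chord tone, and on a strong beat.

Approach: by preparation — the pitch is first a chord tone, then held (tied or repeated) while the harmony changes under it. Departure: down by step. Metric position: strong.
A prepared dissonance that resolves downward by step — a suspension. (The same figure resolving upward would be a retardation.)

Suspension.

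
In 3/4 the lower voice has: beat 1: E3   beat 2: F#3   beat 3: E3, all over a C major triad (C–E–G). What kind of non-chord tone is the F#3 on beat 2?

Upper neighbor tone.

The harmony at that moment is C major triad (C, E, G); F#3 is not a chord tone.
It is approached by step up from E3 and left by step down to E3.
Step away and step back to the same note — a neighbor tone (upper neighbor).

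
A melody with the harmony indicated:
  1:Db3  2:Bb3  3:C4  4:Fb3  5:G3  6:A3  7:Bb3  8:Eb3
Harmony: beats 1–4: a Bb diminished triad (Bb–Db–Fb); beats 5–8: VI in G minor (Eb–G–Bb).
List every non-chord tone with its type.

C4 (beat 3) — escape tone; A3 (beat 6) — passing tone.

The harmony at that moment is Bb diminished triad (Bb, Db, Fb); C4 is not a chord tone.
It is approached by step up from Bb3 and left by leap down to Fb3.
Step in, leap out — an escape tone.
The harmony at that moment is Eb major triad (Eb, G, Bb); A3 is not a chord tone.
It is approached by step up from G3 and left by step up to Bb3.
Step in, step out in the same direction — a passing tone.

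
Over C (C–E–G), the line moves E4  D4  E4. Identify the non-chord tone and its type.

The harmony at that moment is C major triad (C, E, G); D4 is not a chord tone.
It is approached by step down from E4 and left by step up to E4.
Step away and step back to the same note — a neighbor tone (lower neighbor).

D4 is a neighbor tone.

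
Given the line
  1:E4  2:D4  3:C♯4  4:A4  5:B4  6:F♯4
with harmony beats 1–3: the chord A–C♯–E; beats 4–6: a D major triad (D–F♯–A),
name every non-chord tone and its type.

D4 (beat 2) — passing tone; B4 (beat 5) — escape tone.

The harmony at that moment is A major triad (A, C♯, E); D4 is not a chord tone.
It is approached by step down from E4 and left by step down to C♯4.
Step in, step out in the same direction — a passing tone.
The harmony at that moment is D major triad (D, F♯, A); B4 is not a chord tone.
It is approached by step up from A4 and left by leap down to F♯4.
Step in, leap out — an escape tone.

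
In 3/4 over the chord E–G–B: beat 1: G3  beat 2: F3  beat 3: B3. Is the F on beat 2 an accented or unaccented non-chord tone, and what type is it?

Unaccented escape tone.

The harmony at that moment is E minor triad (E, G, B); F3 is not a chord tone.
It is approached by step down from G3 and left by leap up to B3.
Step in, leap out — an escape tone.
It falls on a weak beat, so it is unaccented.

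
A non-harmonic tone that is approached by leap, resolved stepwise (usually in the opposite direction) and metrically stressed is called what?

Appoggiatura.

Approach: by leap. Departure: by step. Metric position: strong.
Leap in, step out, in a metrically strong position — an appoggiatura. (It is the mirror image of the escape tone, which steps in and leaps out from a weak position.)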